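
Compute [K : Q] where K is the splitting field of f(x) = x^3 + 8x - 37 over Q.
[K : Q] = 6

By the rational root test, any rational root of the monic integer polynomial f(x) = x^3 + 8x - 37 must be an integer dividing the constant term -37, i.e. one of ±{1, 37}. Evaluating: f(1) = -28, f(-1) = -46, f(37) = 50912, f(-37) = -50986; none is 0, so f has no rational root and is therefore irreducible over Q (a cubic with no linear factor over a field is irreducible). For an irreducible cubic, the Galois group is A_3 or S_3 according as the discriminant disc(f) = -4a^3 - 27b^2 = -4·(8)^3 - 27·(-37)^2 = -39011 is or is not a square in Q. Here disc(f) = -39011 is not a perfect square in Q, so the Galois group of f over Q is not contained in A_3 and must be all of S_3. The splitting field has degree |S_3| = 6 over Q, so [K : Q] = 6.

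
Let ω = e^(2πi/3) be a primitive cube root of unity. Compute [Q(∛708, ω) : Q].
[Q(∛708, ω) : Q] = 6

[Q(∛708):Q] = 3 (min poly x^3 - 708, irreducible since 708 is not a perfect cube). [Q(ω):Q] = 2 (min poly x^2 + x + 1). Since Q(∛708) ⊂ R and ω ∉ R, we have ω ∉ Q(∛708), so x^2 + x + 1 remains irreducible over Q(∛708) and [Q(∛708, ω) : Q(∛708)] = 2. By the tower law, [Q(∛708, ω) : Q] = 3 · 2 = 6. (In fact Q(∛708, ω) is the splitting field of x^3 - 708 over Q.)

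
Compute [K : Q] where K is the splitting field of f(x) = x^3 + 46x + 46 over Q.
[K : Q] = 6

By the rational root test, any rational root of the monic integer polynomial f(x) = x^3 + 46x + 46 must be an integer dividing the constant term 46, i.e. one of ±{1, 2, 23, 46}. Evaluating: f(1) = 93, f(-1) = -1, f(2) = 146, f(-2) = -54, f(23) = 13271, f(-23) = -13179, f(46) = 99498, f(-46) = -99406; none is 0, so f has no rational root and is therefore irreducible over Q (a cubic with no linear factor over a field is irreducible). For an irreducible cubic, the Galois group is A_3 or S_3 according as the discriminant disc(f) = -4a^3 - 27b^2 = -4·(46)^3 - 27·(46)^2 = -446476 is or is not a square in Q. Here disc(f) = -446476 is not a perfect square in Q, so the Galois group of f over Q is not contained in A_3 and must be all of S_3. The splitting field has degree |S_3| = 6 over Q, so [K : Q] = 6.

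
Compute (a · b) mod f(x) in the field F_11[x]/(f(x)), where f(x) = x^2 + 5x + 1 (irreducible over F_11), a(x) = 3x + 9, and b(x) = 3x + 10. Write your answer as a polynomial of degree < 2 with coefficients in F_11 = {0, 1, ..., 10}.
a · b ≡ x + 4 (mod f(x))

Multiply in F_11[x]: a(x)·b(x) = (3x + 9)·(3x + 10) = 9x^2 + 2x + 2. This has degree ≥ 2, so divide by f(x) over F_11: 9x^2 + 2x + 2 = (9)·(x^2 + 5x + 1) + (x + 4). Hence a·b ≡ x + 4 (mod f). (F_11[x]/(f) is a field with 11^2 = 121 elements since f is irreducible of degree 2.)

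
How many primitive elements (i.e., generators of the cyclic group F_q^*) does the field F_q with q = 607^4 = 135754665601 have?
There are φ(135754665600) = 33951744000 primitive elements

F_q^* is cyclic of order q - 1 = 135754665600. A cyclic group of order m has exactly φ(m) generators. Here m = 135754665600 = 2^7 · 3 · 5^2 · 19 · 101 · 7369, so the number of primitive elements is φ(135754665600) = 33951744000.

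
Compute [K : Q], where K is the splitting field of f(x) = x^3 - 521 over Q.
[K : Q] = 6

The roots of x^3 - 521 are ∛521, ω∛521, ω^2∛521 where ω = e^(2πi/3) is a primitive cube root of unity, so K = Q(∛521, ω). Now [Q(∛521):Q] = 3 (since 521 is not a perfect cube, x^3 - 521 is irreducible) and [Q(ω):Q] = 2. Both 2 and 3 divide [K:Q], and [K:Q] ≤ 3·2 = 6, so [K:Q] = 6. (Equivalently: Q(∛521) ⊂ R but ω ∉ R, so [K : Q(∛521)] = 2.)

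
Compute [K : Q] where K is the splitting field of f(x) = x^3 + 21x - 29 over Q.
[K : Q] = 6

By the rational root test, any rational root of the monic integer polynomial f(x) = x^3 + 21x - 29 must be an integer dividing the constant term -29, i.e. one of ±{1, 29}. Evaluating: f(1) = -7, f(-1) = -51, f(29) = 24969, f(-29) = -25027; none is 0, so f has no rational root and is therefore irreducible over Q (a cubic with no linear factor over a field is irreducible). For an irreducible cubic, the Galois group is A_3 or S_3 according as the discriminant disc(f) = -4a^3 - 27b^2 = -4·(21)^3 - 27·(-29)^2 = -59751 is or is not a square in Q. Here disc(f) = -59751 is not a perfect square in Q, so the Galois group of f over Q is not contained in A_3 and must be all of S_3. The splitting field has degree |S_3| = 6 over Q, so [K : Q] = 6.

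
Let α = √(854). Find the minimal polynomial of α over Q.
m_α(x) = x^2 - 854

α satisfies α^2 - 854 = 0, so x^2 - 854 annihilates α. Since d = 854 is squarefree and ≠ 1, it is not a perfect square in Q, so x^2 - 854 has no rational root and is therefore irreducible over Q (a degree-2 polynomial over a field is irreducible iff it has no root). Hence m_α(x) = x^2 - 854.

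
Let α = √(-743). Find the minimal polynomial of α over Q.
m_α(x) = x^2 + 743

α satisfies α^2 + 743 = 0, so x^2 + 743 annihilates α. Since d = -743 is squarefree and ≠ 1, it is not a perfect square in Q, so x^2 + 743 has no rational root and is therefore irreducible over Q (a degree-2 polynomial over a field is irreducible iff it has no root). Hence m_α(x) = x^2 + 743.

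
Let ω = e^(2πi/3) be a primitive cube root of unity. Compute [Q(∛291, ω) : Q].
[Q(∛291, ω) : Q] = 6

[Q(∛291):Q] = 3 (min poly x^3 - 291, irreducible since 291 is not a perfect cube). [Q(ω):Q] = 2 (min poly x^2 + x + 1). Since Q(∛291) ⊂ R and ω ∉ R, we have ω ∉ Q(∛291), so x^2 + x + 1 remains irreducible over Q(∛291) and [Q(∛291, ω) : Q(∛291)] = 2. By the tower law, [Q(∛291, ω) : Q] = 3 · 2 = 6. (In fact Q(∛291, ω) is the splitting field of x^3 - 291 over Q.)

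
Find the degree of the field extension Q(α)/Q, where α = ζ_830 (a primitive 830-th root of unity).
[Q(α):Q] = 328

The minimal polynomial of ζ_830 over Q is the 830-th cyclotomic polynomial Φ_830(x), which is irreducible over Q and has degree φ(830) = 328. Hence [Q(α):Q] = φ(830) = 328.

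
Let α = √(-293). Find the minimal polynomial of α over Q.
m_α(x) = x^2 + 293

α satisfies α^2 + 293 = 0, so x^2 + 293 annihilates α. Since d = -293 is squarefree and ≠ 1, it is not a perfect square in Q, so x^2 + 293 has no rational root and is therefore irreducible over Q (a degree-2 polynomial over a field is irreducible iff it has no root). Hence m_α(x) = x^2 + 293.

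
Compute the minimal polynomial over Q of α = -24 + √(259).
m_α(x) = x^2 + 48x + 317

From α + 24 = √(259), squaring gives (α + 24)^2 = 259, i.e. α^2 + 48α + 576 = 259, so α^2 + 48α + 317 = 0. The discriminant of x^2 + 48x + 317 is (48)^2 - 4·(317) = 2304 - 1268 = 1036, and 4·(259) is not a perfect square in Q since 259 is squarefree and ≠ 1. Hence x^2 + 48x + 317 is irreducible over Q and is the minimal polynomial of α.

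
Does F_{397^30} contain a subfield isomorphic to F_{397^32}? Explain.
No: F_{397^32} is not a subfield of F_{397^30}

F_{p^m} embeds in F_{p^n} iff m | n. Here 32 ∤ 30 (since 30 = 0·32 + 30 with remainder 30 ≠ 0), so F_{397^32} is not a subfield of F_{397^30}. Equivalently: if it were, the tower law would give 32 = [F_{397^32}:F_397] dividing [F_{397^30}:F_397] = 30, contradiction.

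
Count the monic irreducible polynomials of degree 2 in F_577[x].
There are 166176 monic irreducible polynomials of degree 2 over F_577

Each element of F_{577^2} that lies in no proper subfield is a root of exactly one monic irreducible of degree 2 over F_577, and each such polynomial has 2 distinct roots in F_{577^2}. By Möbius inversion the count is N_577(2) = (1/2) Σ_{d|2} μ(2/d) · 577^d = (1/2)(μ(2)·577^1 + μ(1)·577^2) = 332352/2 = 166176.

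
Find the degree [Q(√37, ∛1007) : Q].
[Q(√37, ∛1007) : Q] = 6

Let L = Q(√37, ∛1007). Since Q(√37) ⊂ L and [Q(√37):Q] = 2, the tower law gives 2 | [L:Q]. Likewise Q(∛1007) ⊂ L with [Q(∛1007):Q] = 3 (because 1007 is not a perfect cube), so 3 | [L:Q]. As gcd(2,3) = 1, [L:Q] is divisible by 6. Conversely L is generated over Q by √37 and ∛1007, so [L:Q] ≤ 2·3 = 6. Therefore [Q(√37, ∛1007) : Q] = 6.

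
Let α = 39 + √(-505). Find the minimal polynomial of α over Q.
m_α(x) = x^2 - 78x + 2026

From α - 39 = √(-505), squaring gives (α - 39)^2 = -505, i.e. α^2 - 78α + 1521 = -505, so α^2 - 78α + 2026 = 0. The discriminant of x^2 - 78x + 2026 is (-78)^2 - 4·(2026) = 6084 - 8104 = -2020, and 4·(-505) is not a perfect square in Q since -505 is squarefree and ≠ 1. Hence x^2 - 78x + 2026 is irreducible over Q and is the minimal polynomial of α.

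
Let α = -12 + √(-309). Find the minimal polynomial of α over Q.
m_α(x) = x^2 + 24x + 453

From α + 12 = √(-309), squaring gives (α + 12)^2 = -309, i.e. α^2 + 24α + 144 = -309, so α^2 + 24α + 453 = 0. The discriminant of x^2 + 24x + 453 is (24)^2 - 4·(453) = 576 - 1812 = -1236, and 4·(-309) is not a perfect square in Q since -309 is squarefree and ≠ 1. Hence x^2 + 24x + 453 is irreducible over Q and is the minimal polynomial of α.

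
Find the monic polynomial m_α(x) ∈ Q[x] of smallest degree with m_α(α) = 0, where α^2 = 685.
m_α(x) = x^2 - 685

α satisfies α^2 - 685 = 0, so x^2 - 685 annihilates α. Since d = 685 is squarefree and ≠ 1, it is not a perfect square in Q, so x^2 - 685 has no rational root and is therefore irreducible over Q (a degree-2 polynomial over a field is irreducible iff it has no root). Hence m_α(x) = x^2 - 685.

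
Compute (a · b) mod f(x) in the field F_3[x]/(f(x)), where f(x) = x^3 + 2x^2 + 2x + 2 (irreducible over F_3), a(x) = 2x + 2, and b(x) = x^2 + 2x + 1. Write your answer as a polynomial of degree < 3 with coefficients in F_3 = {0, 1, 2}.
a · b ≡ 2x^2 + 2x + 1 (mod f(x))

Multiply in F_3[x]: a(x)·b(x) = (2x + 2)·(x^2 + 2x + 1) = 2x^3 + 2. This has degree ≥ 3, so divide by f(x) over F_3: 2x^3 + 2 = (2)·(x^3 + 2x^2 + 2x + 2) + (2x^2 + 2x + 1). Hence a·b ≡ 2x^2 + 2x + 1 (mod f). (F_3[x]/(f) is a field with 3^3 = 27 elements since f is irreducible of degree 3.)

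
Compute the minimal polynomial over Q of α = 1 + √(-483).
m_α(x) = x^2 - 2x + 484

From α - 1 = √(-483), squaring gives (α - 1)^2 = -483, i.e. α^2 - 2α + 1 = -483, so α^2 - 2α + 484 = 0. The discriminant of x^2 - 2x + 484 is (-2)^2 - 4·(484) = 4 - 1936 = -1932, and 4·(-483) is not a perfect square in Q since -483 is squarefree and ≠ 1. Hence x^2 - 2x + 484 is irreducible over Q and is the minimal polynomial of α.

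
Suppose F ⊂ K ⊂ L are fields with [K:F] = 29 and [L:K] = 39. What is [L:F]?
[L:F] = 1131

The tower law says that for any tower of field extensions F ⊂ K ⊂ L with finite degrees, [L:F] = [L:K] · [K:F]. Here this gives [L:F] = 39 · 29 = 1131.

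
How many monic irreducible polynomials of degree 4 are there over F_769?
There are 87426810240 monic irreducible polynomials of degree 4 over F_769

Each element of F_{769^4} that lies in no proper subfield is a root of exactly one monic irreducible of degree 4 over F_769, and each such polynomial has 4 distinct roots in F_{769^4}. By Möbius inversion the count is N_769(4) = (1/4) Σ_{d|4} μ(4/d) · 769^d = (1/4)(μ(4)·769^1 + μ(2)·769^2 + μ(1)·769^4) = 349707240960/4 = 87426810240.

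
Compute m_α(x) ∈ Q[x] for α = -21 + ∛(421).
m_α(x) = x^3 + 63x^2 + 1323x + 8840

Set β = α + 21 = ∛(421), so β^3 = 421. Then (α + 21)^3 - 421 = 0, i.e. α is a root of g(x) = (x + 21)^3 - 421 = x^3 + 63x^2 + 1323x + 8840. Since g(x) = h(x + 21) where h(x) = x^3 - 421, and h is irreducible over Q (because 421 is not a perfect cube, so h has no rational root, and a monic cubic with no rational root is irreducible), g is also irreducible (irreducibility is preserved under the substitution x → x + 21). Hence m_α(x) = x^3 + 63x^2 + 1323x + 8840.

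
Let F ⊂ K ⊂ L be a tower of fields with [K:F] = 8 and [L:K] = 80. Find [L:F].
[L:F] = 640

The tower law says that for any tower of field extensions F ⊂ K ⊂ L with finite degrees, [L:F] = [L:K] · [K:F]. Here this gives [L:F] = 80 · 8 = 640.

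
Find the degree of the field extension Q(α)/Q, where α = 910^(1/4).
[Q(α):Q] = 4

α is a root of x^4 - 910. By Eisenstein's criterion at the prime p = 2 (which divides the constant term 910 but p^2 = 4 does not, since 910 is squarefree), x^4 - 910 is irreducible over Q. Hence [Q(α):Q] = 4.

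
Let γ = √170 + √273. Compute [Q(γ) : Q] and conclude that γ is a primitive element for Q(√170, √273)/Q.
[Q(γ) : Q] = 4 (equivalently, Q(γ) = Q(√170, √273))

Obviously Q(γ) ⊆ Q(√170, √273), and [Q(√170, √273):Q] = 4 (since 170, 273 are distinct squarefree integers > 1 with 46410 not a perfect square). To show equality we compute the minimal polynomial of γ. From γ = √170 + √273: γ^2 = 170 + 2√(46410) + 273 = 443 + 2√(46410), so γ^2 - 443 = 2√(46410); squaring, (γ^2 - 443)^2 = 4·46410, i.e. γ^4 - 886γ^2 + 196249 - 185640 = 0, i.e. γ^4 - 886γ^2 + 10609 = 0. So γ is a root of x^4 - 886x^2 + 10609. This polynomial is irreducible over Q: it has no rational root (each ±√170 ± √273 is irrational), and any factorization into two quadratics over Q would force √(46410) ∈ Q (pairing opposite roots) or √170, √273 ∈ Q (other pairings), all impossible. Hence [Q(γ):Q] = 4 = [Q(√170, √273):Q], so Q(γ) = Q(√170, √273).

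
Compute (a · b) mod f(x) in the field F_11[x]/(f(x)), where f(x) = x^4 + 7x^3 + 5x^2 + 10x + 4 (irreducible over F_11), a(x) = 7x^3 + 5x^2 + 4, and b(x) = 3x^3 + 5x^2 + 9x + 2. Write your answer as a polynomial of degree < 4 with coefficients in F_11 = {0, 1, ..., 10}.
a · b ≡ 2x^3 + 4x^2 + 8x (mod f(x))

Multiply in F_11[x]: a(x)·b(x) = (7x^3 + 5x^2 + 4)·(3x^3 + 5x^2 + 9x + 2) = 10x^6 + 6x^5 + 5x^3 + 8x^2 + 3x + 8. This has degree ≥ 4, so divide by f(x) over F_11: 10x^6 + 6x^5 + 5x^3 + 8x^2 + 3x + 8 = (10x^2 + 2x + 2)·(x^4 + 7x^3 + 5x^2 + 10x + 4) + (2x^3 + 4x^2 + 8x). Hence a·b ≡ 2x^3 + 4x^2 + 8x (mod f). (F_11[x]/(f) is a field with 11^4 = 14641 elements since f is irreducible of degree 4.)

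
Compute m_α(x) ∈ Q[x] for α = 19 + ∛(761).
m_α(x) = x^3 - 57x^2 + 1083x - 7620

Set β = α - 19 = ∛(761), so β^3 = 761. Then (α - 19)^3 - 761 = 0, i.e. α is a root of g(x) = (x - 19)^3 - 761 = x^3 - 57x^2 + 1083x - 7620. Since g(x) = h(x - 19) where h(x) = x^3 - 761, and h is irreducible over Q (because 761 is not a perfect cube, so h has no rational root, and a monic cubic with no rational root is irreducible), g is also irreducible (irreducibility is preserved under the substitution x → x - 19). Hence m_α(x) = x^3 - 57x^2 + 1083x - 7620.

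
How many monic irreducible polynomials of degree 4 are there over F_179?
There are 256648410 monic irreducible polynomials of degree 4 over F_179

Each element of F_{179^4} that lies in no proper subfield is a root of exactly one monic irreducible of degree 4 over F_179, and each such polynomial has 4 distinct roots in F_{179^4}. By Möbius inversion the count is N_179(4) = (1/4) Σ_{d|4} μ(4/d) · 179^d = (1/4)(μ(4)·179^1 + μ(2)·179^2 + μ(1)·179^4) = 1026593640/4 = 256648410.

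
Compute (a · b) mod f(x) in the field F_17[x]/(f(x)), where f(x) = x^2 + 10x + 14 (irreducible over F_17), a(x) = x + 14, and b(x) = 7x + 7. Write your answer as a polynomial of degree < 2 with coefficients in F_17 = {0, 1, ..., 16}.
a · b ≡ x (mod f(x))

Multiply in F_17[x]: a(x)·b(x) = (x + 14)·(7x + 7) = 7x^2 + 3x + 13. This has degree ≥ 2, so divide by f(x) over F_17: 7x^2 + 3x + 13 = (7)·(x^2 + 10x + 14) + (x). Hence a·b ≡ x (mod f). (F_17[x]/(f) is a field with 17^2 = 289 elements since f is irreducible of degree 2.)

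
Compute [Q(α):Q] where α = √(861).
[Q(α):Q] = 2

[Q(α):Q] equals the degree of the minimal polynomial of α. Here α^2 = 861 and x^2 - 861 is irreducible (d = 861 is squarefree, ≠ 1, hence not a square), so deg(m_α) = 2. Thus [Q(α):Q] = 2.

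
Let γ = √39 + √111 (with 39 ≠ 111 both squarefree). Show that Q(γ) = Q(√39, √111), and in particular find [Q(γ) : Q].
[Q(γ) : Q] = 4 (equivalently, Q(γ) = Q(√39, √111))

Obviously Q(γ) ⊆ Q(√39, √111), and [Q(√39, √111):Q] = 4 (since 39, 111 are distinct squarefree integers > 1 with 4329 not a perfect square). To show equality we compute the minimal polynomial of γ. From γ = √39 + √111: γ^2 = 39 + 2√(4329) + 111 = 150 + 2√(4329), so γ^2 - 150 = 2√(4329); squaring, (γ^2 - 150)^2 = 4·4329, i.e. γ^4 - 300γ^2 + 22500 - 17316 = 0, i.e. γ^4 - 300γ^2 + 5184 = 0. So γ is a root of x^4 - 300x^2 + 5184. This polynomial is irreducible over Q: it has no rational root (each ±√39 ± √111 is irrational), and any factorization into two quadratics over Q would force √(4329) ∈ Q (pairing opposite roots) or √39, √111 ∈ Q (other pairings), all impossible. Hence [Q(γ):Q] = 4 = [Q(√39, √111):Q], so Q(γ) = Q(√39, √111).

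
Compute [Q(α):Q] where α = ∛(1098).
[Q(α):Q] = 3

The minimal polynomial of α is x^3 - 1098, irreducible over Q since 1098 is not a perfect cube (so x^3 - 1098 has no rational root). Hence [Q(α):Q] = deg(m_α) = 3.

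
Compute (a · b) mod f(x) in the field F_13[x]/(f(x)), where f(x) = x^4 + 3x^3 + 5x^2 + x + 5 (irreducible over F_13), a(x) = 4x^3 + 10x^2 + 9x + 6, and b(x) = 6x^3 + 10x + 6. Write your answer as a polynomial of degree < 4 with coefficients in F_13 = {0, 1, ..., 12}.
a · b ≡ 10x^3 + 5x^2 + 8x + 12 (mod f(x))

Multiply in F_13[x]: a(x)·b(x) = (4x^3 + 10x^2 + 9x + 6)·(6x^3 + 10x + 6) = 11x^6 + 8x^5 + 3x^4 + 4x^3 + 7x^2 + 10x + 10. This has degree ≥ 4, so divide by f(x) over F_13: 11x^6 + 8x^5 + 3x^4 + 4x^3 + 7x^2 + 10x + 10 = (11x^2 + x + 10)·(x^4 + 3x^3 + 5x^2 + x + 5) + (10x^3 + 5x^2 + 8x + 12). Hence a·b ≡ 10x^3 + 5x^2 + 8x + 12 (mod f). (F_13[x]/(f) is a field with 13^4 = 28561 elements since f is irreducible of degree 4.)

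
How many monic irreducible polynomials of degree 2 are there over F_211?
There are 22155 monic irreducible polynomials of degree 2 over F_211

Each element of F_{211^2} that lies in no proper subfield is a root of exactly one monic irreducible of degree 2 over F_211, and each such polynomial has 2 distinct roots in F_{211^2}. By Möbius inversion the count is N_211(2) = (1/2) Σ_{d|2} μ(2/d) · 211^d = (1/2)(μ(2)·211^1 + μ(1)·211^2) = 44310/2 = 22155.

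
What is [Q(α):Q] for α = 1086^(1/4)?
[Q(α):Q] = 4

α is a root of x^4 - 1086. By Eisenstein's criterion at the prime p = 2 (which divides the constant term 1086 but p^2 = 4 does not, since 1086 is squarefree), x^4 - 1086 is irreducible over Q. Hence [Q(α):Q] = 4.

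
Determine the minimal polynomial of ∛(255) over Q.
m_α(x) = x^3 - 255

α satisfies α^3 = 255, so x^3 - 255 annihilates α. By the rational root test, a rational root p/q (in lowest terms) of x^3 - 255 would satisfy p^3 = 255 q^3, forcing q = 1 and p^3 = 255; but 255 is not a perfect cube, contradiction. A monic cubic over Q with no rational root is irreducible (any nontrivial factorization would include a linear factor). Hence x^3 - 255 is the minimal polynomial of α, and in particular [Q(α):Q] = 3.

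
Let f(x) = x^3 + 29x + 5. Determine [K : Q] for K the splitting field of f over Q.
[K : Q] = 6

By the rational root test, any rational root of the monic integer polynomial f(x) = x^3 + 29x + 5 must be an integer dividing the constant term 5, i.e. one of ±{1, 5}. Evaluating: f(1) = 35, f(-1) = -25, f(5) = 275, f(-5) = -265; none is 0, so f has no rational root and is therefore irreducible over Q (a cubic with no linear factor over a field is irreducible). For an irreducible cubic, the Galois group is A_3 or S_3 according as the discriminant disc(f) = -4a^3 - 27b^2 = -4·(29)^3 - 27·(5)^2 = -98231 is or is not a square in Q. Here disc(f) = -98231 is not a perfect square in Q, so the Galois group of f over Q is not contained in A_3 and must be all of S_3. The splitting field has degree |S_3| = 6 over Q, so [K : Q] = 6.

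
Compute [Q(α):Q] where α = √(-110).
[Q(α):Q] = 2

[Q(α):Q] equals the degree of the minimal polynomial of α. Here α^2 = -110 and x^2 + 110 is irreducible (d = -110 is squarefree, ≠ 1, hence not a square), so deg(m_α) = 2. Thus [Q(α):Q] = 2.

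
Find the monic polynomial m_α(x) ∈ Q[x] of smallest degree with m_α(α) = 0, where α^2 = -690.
m_α(x) = x^2 + 690

α satisfies α^2 + 690 = 0, so x^2 + 690 annihilates α. Since d = -690 is squarefree and ≠ 1, it is not a perfect square in Q, so x^2 + 690 has no rational root and is therefore irreducible over Q (a degree-2 polynomial over a field is irreducible iff it has no root). Hence m_α(x) = x^2 + 690.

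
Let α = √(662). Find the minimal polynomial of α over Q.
m_α(x) = x^2 - 662

α satisfies α^2 - 662 = 0, so x^2 - 662 annihilates α. Since d = 662 is squarefree and ≠ 1, it is not a perfect square in Q, so x^2 - 662 has no rational root and is therefore irreducible over Q (a degree-2 polynomial over a field is irreducible iff it has no root). Hence m_α(x) = x^2 - 662.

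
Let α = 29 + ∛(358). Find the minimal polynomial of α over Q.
m_α(x) = x^3 - 87x^2 + 2523x - 24747

Set β = α - 29 = ∛(358), so β^3 = 358. Then (α - 29)^3 - 358 = 0, i.e. α is a root of g(x) = (x - 29)^3 - 358 = x^3 - 87x^2 + 2523x - 24747. Since g(x) = h(x - 29) where h(x) = x^3 - 358, and h is irreducible over Q (because 358 is not a perfect cube, so h has no rational root, and a monic cubic with no rational root is irreducible), g is also irreducible (irreducibility is preserved under the substitution x → x - 29). Hence m_α(x) = x^3 - 87x^2 + 2523x - 24747.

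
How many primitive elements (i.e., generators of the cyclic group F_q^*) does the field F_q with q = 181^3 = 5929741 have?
There are φ(5929740) = 1550016 primitive elements

F_q^* is cyclic of order q - 1 = 5929740. A cyclic group of order m has exactly φ(m) generators. Here m = 5929740 = 2^2 · 3^3 · 5 · 79 · 139, so the number of primitive elements is φ(5929740) = 1550016.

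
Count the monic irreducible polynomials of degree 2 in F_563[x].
There are 158203 monic irreducible polynomials of degree 2 over F_563

Each element of F_{563^2} that lies in no proper subfield is a root of exactly one monic irreducible of degree 2 over F_563, and each such polynomial has 2 distinct roots in F_{563^2}. By Möbius inversion the count is N_563(2) = (1/2) Σ_{d|2} μ(2/d) · 563^d = (1/2)(μ(2)·563^1 + μ(1)·563^2) = 316406/2 = 158203.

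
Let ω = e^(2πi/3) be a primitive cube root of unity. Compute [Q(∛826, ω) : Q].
[Q(∛826, ω) : Q] = 6

[Q(∛826):Q] = 3 (min poly x^3 - 826, irreducible since 826 is not a perfect cube). [Q(ω):Q] = 2 (min poly x^2 + x + 1). Since Q(∛826) ⊂ R and ω ∉ R, we have ω ∉ Q(∛826), so x^2 + x + 1 remains irreducible over Q(∛826) and [Q(∛826, ω) : Q(∛826)] = 2. By the tower law, [Q(∛826, ω) : Q] = 3 · 2 = 6. (In fact Q(∛826, ω) is the splitting field of x^3 - 826 over Q.)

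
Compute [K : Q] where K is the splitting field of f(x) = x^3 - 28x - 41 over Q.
[K : Q] = 6

By the rational root test, any rational root of the monic integer polynomial f(x) = x^3 - 28x - 41 must be an integer dividing the constant term -41, i.e. one of ±{1, 41}. Evaluating: f(1) = -68, f(-1) = -14, f(41) = 67732, f(-41) = -67814; none is 0, so f has no rational root and is therefore irreducible over Q (a cubic with no linear factor over a field is irreducible). For an irreducible cubic, the Galois group is A_3 or S_3 according as the discriminant disc(f) = -4a^3 - 27b^2 = -4·(-28)^3 - 27·(-41)^2 = 42421 is or is not a square in Q. Here disc(f) = 42421 is not a perfect square in Q, so the Galois group of f over Q is not contained in A_3 and must be all of S_3. The splitting field has degree |S_3| = 6 over Q, so [K : Q] = 6.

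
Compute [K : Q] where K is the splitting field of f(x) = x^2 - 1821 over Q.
[K : Q] = 2

f(x) = x^2 - 1821 factors as (x - √1821)(x + √1821). The splitting field is K = Q(√1821). Since 1821 is squarefree and > 1, it is not a perfect square, so x^2 - 1821 is irreducible over Q and [Q(√1821) : Q] = 2. Hence [K : Q] = 2.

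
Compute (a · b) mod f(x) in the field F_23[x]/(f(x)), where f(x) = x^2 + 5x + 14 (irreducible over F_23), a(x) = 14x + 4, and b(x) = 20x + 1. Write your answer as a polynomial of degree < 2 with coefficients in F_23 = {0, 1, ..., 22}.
a · b ≡ 5x + 17 (mod f(x))

Multiply in F_23[x]: a(x)·b(x) = (14x + 4)·(20x + 1) = 4x^2 + 2x + 4. This has degree ≥ 2, so divide by f(x) over F_23: 4x^2 + 2x + 4 = (4)·(x^2 + 5x + 14) + (5x + 17). Hence a·b ≡ 5x + 17 (mod f). (F_23[x]/(f) is a field with 23^2 = 529 elements since f is irreducible of degree 2.)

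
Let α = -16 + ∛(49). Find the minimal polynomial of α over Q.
m_α(x) = x^3 + 48x^2 + 768x + 4047

Set β = α + 16 = ∛(49), so β^3 = 49. Then (α + 16)^3 - 49 = 0, i.e. α is a root of g(x) = (x + 16)^3 - 49 = x^3 + 48x^2 + 768x + 4047. Since g(x) = h(x + 16) where h(x) = x^3 - 49, and h is irreducible over Q (because 49 is not a perfect cube, so h has no rational root, and a monic cubic with no rational root is irreducible), g is also irreducible (irreducibility is preserved under the substitution x → x + 16). Hence m_α(x) = x^3 + 48x^2 + 768x + 4047.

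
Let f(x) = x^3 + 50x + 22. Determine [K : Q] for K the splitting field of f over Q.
[K : Q] = 6

By the rational root test, any rational root of the monic integer polynomial f(x) = x^3 + 50x + 22 must be an integer dividing the constant term 22, i.e. one of ±{1, 2, 11, 22}. Evaluating: f(1) = 73, f(-1) = -29, f(2) = 130, f(-2) = -86, f(11) = 1903, f(-11) = -1859, f(22) = 11770, f(-22) = -11726; none is 0, so f has no rational root and is therefore irreducible over Q (a cubic with no linear factor over a field is irreducible). For an irreducible cubic, the Galois group is A_3 or S_3 according as the discriminant disc(f) = -4a^3 - 27b^2 = -4·(50)^3 - 27·(22)^2 = -513068 is or is not a square in Q. Here disc(f) = -513068 is not a perfect square in Q, so the Galois group of f over Q is not contained in A_3 and must be all of S_3. The splitting field has degree |S_3| = 6 over Q, so [K : Q] = 6.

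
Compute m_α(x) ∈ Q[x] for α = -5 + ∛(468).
m_α(x) = x^3 + 15x^2 + 75x - 343

Set β = α + 5 = ∛(468), so β^3 = 468. Then (α + 5)^3 - 468 = 0, i.e. α is a root of g(x) = (x + 5)^3 - 468 = x^3 + 15x^2 + 75x - 343. Since g(x) = h(x + 5) where h(x) = x^3 - 468, and h is irreducible over Q (because 468 is not a perfect cube, so h has no rational root, and a monic cubic with no rational root is irreducible), g is also irreducible (irreducibility is preserved under the substitution x → x + 5). Hence m_α(x) = x^3 + 15x^2 + 75x - 343.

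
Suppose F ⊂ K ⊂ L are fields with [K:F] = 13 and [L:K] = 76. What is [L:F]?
[L:F] = 988

The tower law says that for any tower of field extensions F ⊂ K ⊂ L with finite degrees, [L:F] = [L:K] · [K:F]. Here this gives [L:F] = 76 · 13 = 988.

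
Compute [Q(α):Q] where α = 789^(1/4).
[Q(α):Q] = 4

α is a root of x^4 - 789. By Eisenstein's criterion at the prime p = 3 (which divides the constant term 789 but p^2 = 9 does not, since 789 is squarefree), x^4 - 789 is irreducible over Q. Hence [Q(α):Q] = 4.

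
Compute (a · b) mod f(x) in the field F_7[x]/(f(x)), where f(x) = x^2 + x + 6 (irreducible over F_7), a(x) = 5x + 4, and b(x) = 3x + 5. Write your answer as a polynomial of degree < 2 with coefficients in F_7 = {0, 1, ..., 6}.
a · b ≡ x (mod f(x))

Multiply in F_7[x]: a(x)·b(x) = (5x + 4)·(3x + 5) = x^2 + 2x + 6. This has degree ≥ 2, so divide by f(x) over F_7: x^2 + 2x + 6 = (1)·(x^2 + x + 6) + (x). Hence a·b ≡ x (mod f). (F_7[x]/(f) is a field with 7^2 = 49 elements since f is irreducible of degree 2.)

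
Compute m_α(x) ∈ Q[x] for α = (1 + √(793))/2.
m_α(x) = x^2 - x - 198

From 2α - 1 = √(793), squaring gives (2α - 1)^2 = 793, i.e. 4α^2 - 4α + 1 = 793, so α^2 - α + (1 - 793)/4 = 0. Since 793 ≡ 1 (mod 4), (1 - 793)/4 = -198 ∈ Z. The polynomial x^2 - x - 198 has discriminant 1 - 4·(-198) = 793, which is not a perfect square in Q (d = 793 is squarefree and ≠ 1), so x^2 - x - 198 is irreducible over Q. It is the minimal polynomial of α.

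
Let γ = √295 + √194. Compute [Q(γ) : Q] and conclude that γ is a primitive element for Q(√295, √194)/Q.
[Q(γ) : Q] = 4 (equivalently, Q(γ) = Q(√295, √194))

Obviously Q(γ) ⊆ Q(√295, √194), and [Q(√295, √194):Q] = 4 (since 295, 194 are distinct squarefree integers > 1 with 57230 not a perfect square). To show equality we compute the minimal polynomial of γ. From γ = √295 + √194: γ^2 = 295 + 2√(57230) + 194 = 489 + 2√(57230), so γ^2 - 489 = 2√(57230); squaring, (γ^2 - 489)^2 = 4·57230, i.e. γ^4 - 978γ^2 + 239121 - 228920 = 0, i.e. γ^4 - 978γ^2 + 10201 = 0. So γ is a root of x^4 - 978x^2 + 10201. This polynomial is irreducible over Q: it has no rational root (each ±√295 ± √194 is irrational), and any factorization into two quadratics over Q would force √(57230) ∈ Q (pairing opposite roots) or √295, √194 ∈ Q (other pairings), all impossible. Hence [Q(γ):Q] = 4 = [Q(√295, √194):Q], so Q(γ) = Q(√295, √194).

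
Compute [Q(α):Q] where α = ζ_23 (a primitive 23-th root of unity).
[Q(α):Q] = 22

The minimal polynomial of ζ_23 over Q is the 23-th cyclotomic polynomial Φ_23(x), which is irreducible over Q and has degree φ(23) = 22. Hence [Q(α):Q] = φ(23) = 22.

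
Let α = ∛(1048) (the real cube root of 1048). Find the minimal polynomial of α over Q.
m_α(x) = x^3 - 1048

α satisfies α^3 = 1048, so x^3 - 1048 annihilates α. By the rational root test, a rational root p/q (in lowest terms) of x^3 - 1048 would satisfy p^3 = 1048 q^3, forcing q = 1 and p^3 = 1048; but 1048 is not a perfect cube, contradiction. A monic cubic over Q with no rational root is irreducible (any nontrivial factorization would include a linear factor). Hence x^3 - 1048 is the minimal polynomial of α, and in particular [Q(α):Q] = 3.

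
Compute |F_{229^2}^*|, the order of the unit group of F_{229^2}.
|F_{229^2}^*| = 52440

F_{229^2} has 229^2 = 52441 elements; its multiplicative group consists of all nonzero elements, so |F_{229^2}^*| = 52441 - 1 = 52440. (It is cyclic since any finite subgroup of the multiplicative group of a field is cyclic.)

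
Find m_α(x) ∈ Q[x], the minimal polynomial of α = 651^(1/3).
m_α(x) = x^3 - 651

α satisfies α^3 = 651, so x^3 - 651 annihilates α. By the rational root test, a rational root p/q (in lowest terms) of x^3 - 651 would satisfy p^3 = 651 q^3, forcing q = 1 and p^3 = 651; but 651 is not a perfect cube, contradiction. A monic cubic over Q with no rational root is irreducible (any nontrivial factorization would include a linear factor). Hence x^3 - 651 is the minimal polynomial of α, and in particular [Q(α):Q] = 3.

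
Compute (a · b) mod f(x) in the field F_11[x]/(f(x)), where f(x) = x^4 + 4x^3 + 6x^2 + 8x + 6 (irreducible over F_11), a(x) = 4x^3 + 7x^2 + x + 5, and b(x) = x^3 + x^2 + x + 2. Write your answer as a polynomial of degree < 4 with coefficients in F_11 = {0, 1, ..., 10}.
a · b ≡ 9x^3 + 10x^2 + 6x + 6 (mod f(x))

Multiply in F_11[x]: a(x)·b(x) = (4x^3 + 7x^2 + x + 5)·(x^3 + x^2 + x + 2) = 4x^6 + x^4 + 10x^3 + 9x^2 + 7x + 10. This has degree ≥ 4, so divide by f(x) over F_11: 4x^6 + x^4 + 10x^3 + 9x^2 + 7x + 10 = (4x^2 + 6x + 8)·(x^4 + 4x^3 + 6x^2 + 8x + 6) + (9x^3 + 10x^2 + 6x + 6). Hence a·b ≡ 9x^3 + 10x^2 + 6x + 6 (mod f). (F_11[x]/(f) is a field with 11^4 = 14641 elements since f is irreducible of degree 4.)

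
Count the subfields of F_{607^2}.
F_{607^2} has 2 subfields

The subfields of F_{p^n} are exactly the fields F_{p^d} for d | n (each is the fixed field of the unique index-d subgroup of Gal(F_{p^n}/F_p) ≅ Z/nZ). The divisors of n = 2 are {1, 2}, giving 2 subfields: F_{607^1}, F_{607^2}.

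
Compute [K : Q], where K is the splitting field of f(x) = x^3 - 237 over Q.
[K : Q] = 6

The roots of x^3 - 237 are ∛237, ω∛237, ω^2∛237 where ω = e^(2πi/3) is a primitive cube root of unity, so K = Q(∛237, ω). Now [Q(∛237):Q] = 3 (since 237 is not a perfect cube, x^3 - 237 is irreducible) and [Q(ω):Q] = 2. Both 2 and 3 divide [K:Q], and [K:Q] ≤ 3·2 = 6, so [K:Q] = 6. (Equivalently: Q(∛237) ⊂ R but ω ∉ R, so [K : Q(∛237)] = 2.)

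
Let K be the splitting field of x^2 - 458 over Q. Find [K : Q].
[K : Q] = 2

f(x) = x^2 - 458 factors as (x - √458)(x + √458). The splitting field is K = Q(√458). Since 458 is squarefree and > 1, it is not a perfect square, so x^2 - 458 is irreducible over Q and [Q(√458) : Q] = 2. Hence [K : Q] = 2.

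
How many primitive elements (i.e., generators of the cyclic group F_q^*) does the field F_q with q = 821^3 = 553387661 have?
There are φ(553387660) = 183859200 primitive elements

F_q^* is cyclic of order q - 1 = 553387660. A cyclic group of order m has exactly φ(m) generators. Here m = 553387660 = 2^2 · 5 · 7 · 41 · 229 · 421, so the number of primitive elements is φ(553387660) = 183859200.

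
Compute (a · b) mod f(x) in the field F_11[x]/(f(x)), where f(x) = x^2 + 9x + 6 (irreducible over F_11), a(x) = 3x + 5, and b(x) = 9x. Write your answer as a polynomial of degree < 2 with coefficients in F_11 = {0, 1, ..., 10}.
a · b ≡ 3 (mod f(x))

Multiply in F_11[x]: a(x)·b(x) = (3x + 5)·(9x) = 5x^2 + x. This has degree ≥ 2, so divide by f(x) over F_11: 5x^2 + x = (5)·(x^2 + 9x + 6) + (3). Hence a·b ≡ 3 (mod f). (F_11[x]/(f) is a field with 11^2 = 121 elements since f is irreducible of degree 2.)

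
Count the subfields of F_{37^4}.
F_{37^4} has 3 subfields

The subfields of F_{p^n} are exactly the fields F_{p^d} for d | n (each is the fixed field of the unique index-d subgroup of Gal(F_{p^n}/F_p) ≅ Z/nZ). The divisors of n = 4 are {1, 2, 4}, giving 3 subfields: F_{37^1}, F_{37^2}, F_{37^4}.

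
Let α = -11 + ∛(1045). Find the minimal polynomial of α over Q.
m_α(x) = x^3 + 33x^2 + 363x + 286

Set β = α + 11 = ∛(1045), so β^3 = 1045. Then (α + 11)^3 - 1045 = 0, i.e. α is a root of g(x) = (x + 11)^3 - 1045 = x^3 + 33x^2 + 363x + 286. Since g(x) = h(x + 11) where h(x) = x^3 - 1045, and h is irreducible over Q (because 1045 is not a perfect cube, so h has no rational root, and a monic cubic with no rational root is irreducible), g is also irreducible (irreducibility is preserved under the substitution x → x + 11). Hence m_α(x) = x^3 + 33x^2 + 363x + 286.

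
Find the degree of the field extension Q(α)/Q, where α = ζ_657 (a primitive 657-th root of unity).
[Q(α):Q] = 432

The minimal polynomial of ζ_657 over Q is the 657-th cyclotomic polynomial Φ_657(x), which is irreducible over Q and has degree φ(657) = 432. Hence [Q(α):Q] = φ(657) = 432.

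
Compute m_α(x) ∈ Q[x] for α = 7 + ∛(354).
m_α(x) = x^3 - 21x^2 + 147x - 697

Set β = α - 7 = ∛(354), so β^3 = 354. Then (α - 7)^3 - 354 = 0, i.e. α is a root of g(x) = (x - 7)^3 - 354 = x^3 - 21x^2 + 147x - 697. Since g(x) = h(x - 7) where h(x) = x^3 - 354, and h is irreducible over Q (because 354 is not a perfect cube, so h has no rational root, and a monic cubic with no rational root is irreducible), g is also irreducible (irreducibility is preserved under the substitution x → x - 7). Hence m_α(x) = x^3 - 21x^2 + 147x - 697.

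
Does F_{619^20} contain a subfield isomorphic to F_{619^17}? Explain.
No: F_{619^17} is not a subfield of F_{619^20}

F_{p^m} embeds in F_{p^n} iff m | n. Here 17 ∤ 20 (since 20 = 1·17 + 3 with remainder 3 ≠ 0), so F_{619^17} is not a subfield of F_{619^20}. Equivalently: if it were, the tower law would give 17 = [F_{619^17}:F_619] dividing [F_{619^20}:F_619] = 20, contradiction.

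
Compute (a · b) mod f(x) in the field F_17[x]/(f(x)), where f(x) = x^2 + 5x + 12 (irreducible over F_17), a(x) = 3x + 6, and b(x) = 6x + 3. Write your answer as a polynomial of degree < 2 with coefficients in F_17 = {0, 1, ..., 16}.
a · b ≡ 6x + 6 (mod f(x))

Multiply in F_17[x]: a(x)·b(x) = (3x + 6)·(6x + 3) = x^2 + 11x + 1. This has degree ≥ 2, so divide by f(x) over F_17: x^2 + 11x + 1 = (1)·(x^2 + 5x + 12) + (6x + 6). Hence a·b ≡ 6x + 6 (mod f). (F_17[x]/(f) is a field with 17^2 = 289 elements since f is irreducible of degree 2.)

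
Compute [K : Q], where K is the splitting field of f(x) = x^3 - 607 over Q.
[K : Q] = 6

The roots of x^3 - 607 are ∛607, ω∛607, ω^2∛607 where ω = e^(2πi/3) is a primitive cube root of unity, so K = Q(∛607, ω). Now [Q(∛607):Q] = 3 (since 607 is not a perfect cube, x^3 - 607 is irreducible) and [Q(ω):Q] = 2. Both 2 and 3 divide [K:Q], and [K:Q] ≤ 3·2 = 6, so [K:Q] = 6. (Equivalently: Q(∛607) ⊂ R but ω ∉ R, so [K : Q(∛607)] = 2.)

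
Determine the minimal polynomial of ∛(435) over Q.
m_α(x) = x^3 - 435

α satisfies α^3 = 435, so x^3 - 435 annihilates α. By the rational root test, a rational root p/q (in lowest terms) of x^3 - 435 would satisfy p^3 = 435 q^3, forcing q = 1 and p^3 = 435; but 435 is not a perfect cube, contradiction. A monic cubic over Q with no rational root is irreducible (any nontrivial factorization would include a linear factor). Hence x^3 - 435 is the minimal polynomial of α, and in particular [Q(α):Q] = 3.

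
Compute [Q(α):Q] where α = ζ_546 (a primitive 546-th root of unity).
[Q(α):Q] = 144

The minimal polynomial of ζ_546 over Q is the 546-th cyclotomic polynomial Φ_546(x), which is irreducible over Q and has degree φ(546) = 144. Hence [Q(α):Q] = φ(546) = 144.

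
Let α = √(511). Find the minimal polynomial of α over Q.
m_α(x) = x^2 - 511

α satisfies α^2 - 511 = 0, so x^2 - 511 annihilates α. Since d = 511 is squarefree and ≠ 1, it is not a perfect square in Q, so x^2 - 511 has no rational root and is therefore irreducible over Q (a degree-2 polynomial over a field is irreducible iff it has no root). Hence m_α(x) = x^2 - 511.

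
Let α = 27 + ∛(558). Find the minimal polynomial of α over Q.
m_α(x) = x^3 - 81x^2 + 2187x - 20241

Set β = α - 27 = ∛(558), so β^3 = 558. Then (α - 27)^3 - 558 = 0, i.e. α is a root of g(x) = (x - 27)^3 - 558 = x^3 - 81x^2 + 2187x - 20241. Since g(x) = h(x - 27) where h(x) = x^3 - 558, and h is irreducible over Q (because 558 is not a perfect cube, so h has no rational root, and a monic cubic with no rational root is irreducible), g is also irreducible (irreducibility is preserved under the substitution x → x - 27). Hence m_α(x) = x^3 - 81x^2 + 2187x - 20241.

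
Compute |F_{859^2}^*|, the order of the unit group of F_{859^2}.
|F_{859^2}^*| = 737880

F_{859^2} has 859^2 = 737881 elements; its multiplicative group consists of all nonzero elements, so |F_{859^2}^*| = 737881 - 1 = 737880. (It is cyclic since any finite subgroup of the multiplicative group of a field is cyclic.)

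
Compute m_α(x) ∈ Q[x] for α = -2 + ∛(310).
m_α(x) = x^3 + 6x^2 + 12x - 302

Set β = α + 2 = ∛(310), so β^3 = 310. Then (α + 2)^3 - 310 = 0, i.e. α is a root of g(x) = (x + 2)^3 - 310 = x^3 + 6x^2 + 12x - 302. Since g(x) = h(x + 2) where h(x) = x^3 - 310, and h is irreducible over Q (because 310 is not a perfect cube, so h has no rational root, and a monic cubic with no rational root is irreducible), g is also irreducible (irreducibility is preserved under the substitution x → x + 2). Hence m_α(x) = x^3 + 6x^2 + 12x - 302.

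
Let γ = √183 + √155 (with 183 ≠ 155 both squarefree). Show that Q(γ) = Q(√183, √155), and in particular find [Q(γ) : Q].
[Q(γ) : Q] = 4 (equivalently, Q(γ) = Q(√183, √155))

Obviously Q(γ) ⊆ Q(√183, √155), and [Q(√183, √155):Q] = 4 (since 183, 155 are distinct squarefree integers > 1 with 28365 not a perfect square). To show equality we compute the minimal polynomial of γ. From γ = √183 + √155: γ^2 = 183 + 2√(28365) + 155 = 338 + 2√(28365), so γ^2 - 338 = 2√(28365); squaring, (γ^2 - 338)^2 = 4·28365, i.e. γ^4 - 676γ^2 + 114244 - 113460 = 0, i.e. γ^4 - 676γ^2 + 784 = 0. So γ is a root of x^4 - 676x^2 + 784. This polynomial is irreducible over Q: it has no rational root (each ±√183 ± √155 is irrational), and any factorization into two quadratics over Q would force √(28365) ∈ Q (pairing opposite roots) or √183, √155 ∈ Q (other pairings), all impossible. Hence [Q(γ):Q] = 4 = [Q(√183, √155):Q], so Q(γ) = Q(√183, √155).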